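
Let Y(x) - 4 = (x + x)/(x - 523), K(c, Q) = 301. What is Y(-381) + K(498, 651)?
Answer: 138241/452 ≈ 305.84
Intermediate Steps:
Y(x) = 4 + 2*x/(-523 + x) (Y(x) = 4 + (x + x)/(x - 523) = 4 + (2*x)/(-523 + x) = 4 + 2*x/(-523 + x))
Y(-381) + K(498, 651) = 2*(-1046 + 3*(-381))/(-523 - 381) + 301 = 2*(-1046 - 1143)/(-904) + 301 = 2*(-1/904)*(-2189) + 301 = 2189/452 + 301 = 138241/452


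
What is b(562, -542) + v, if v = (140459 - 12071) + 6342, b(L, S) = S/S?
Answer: 134731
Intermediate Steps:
b(L, S) = 1
v = 134730 (v = 128388 + 6342 = 134730)
b(562, -542) + v = 1 + 134730 = 134731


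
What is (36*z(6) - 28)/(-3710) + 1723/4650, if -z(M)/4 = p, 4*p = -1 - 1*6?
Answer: 76439/246450 ≈ 0.31016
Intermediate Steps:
p = -7/4 (p = (-1 - 1*6)/4 = (-1 - 6)/4 = (¼)*(-7) = -7/4 ≈ -1.7500)
z(M) = 7 (z(M) = -4*(-7/4) = 7)
(36*z(6) - 28)/(-3710) + 1723/4650 = (36*7 - 28)/(-3710) + 1723/4650 = (252 - 28)*(-1/3710) + 1723*(1/4650) = 224*(-1/3710) + 1723/4650 = -16/265 + 1723/4650 = 76439/246450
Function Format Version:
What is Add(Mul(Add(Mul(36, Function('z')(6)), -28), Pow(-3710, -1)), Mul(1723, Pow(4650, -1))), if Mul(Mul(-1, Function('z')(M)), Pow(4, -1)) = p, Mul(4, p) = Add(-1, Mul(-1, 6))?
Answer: Rational(76439, 246450) ≈ 0.31016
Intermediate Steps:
p = Rational(-7, 4) (p = Mul(Rational(1, 4), Add(-1, Mul(-1, 6))) = Mul(Rational(1, 4), Add(-1, -6)) = Mul(Rational(1, 4), -7) = Rational(-7, 4) ≈ -1.7500)
Function('z')(M) = 7 (Function('z')(M) = Mul(-4, Rational(-7, 4)) = 7)
Add(Mul(Add(Mul(36, Function('z')(6)), -28), Pow(-3710, -1)), Mul(1723, Pow(4650, -1))) = Add(Mul(Add(Mul(36, 7), -28), Pow(-3710, -1)), Mul(1723, Pow(4650, -1))) = Add(Mul(Add(252, -28), Rational(-1, 3710)), Mul(1723, Rational(1, 4650))) = Add(Mul(224, Rational(-1, 3710)), Rational(1723, 4650)) = Add(Rational(-16, 265), Rational(1723, 4650)) = Rational(76439, 246450)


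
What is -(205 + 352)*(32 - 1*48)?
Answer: 8912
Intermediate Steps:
-(205 + 352)*(32 - 1*48) = -557*(32 - 48) = -557*(-16) = -1*(-8912) = 8912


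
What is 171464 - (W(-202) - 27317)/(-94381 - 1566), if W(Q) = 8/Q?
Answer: 1661594338187/9690647 ≈ 1.7146e+5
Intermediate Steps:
171464 - (W(-202) - 27317)/(-94381 - 1566) = 171464 - (8/(-202) - 27317)/(-94381 - 1566) = 171464 - (8*(-1/202) - 27317)/(-95947) = 171464 - (-4/101 - 27317)*(-1)/95947 = 171464 - (-2759021)*(-1)/(101*95947) = 171464 - 1*2759021/9690647 = 171464 - 2759021/9690647 = 1661594338187/9690647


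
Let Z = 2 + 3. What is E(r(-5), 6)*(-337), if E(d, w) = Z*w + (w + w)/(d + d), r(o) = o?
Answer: -48528/5 ≈ -9705.6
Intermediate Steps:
Z = 5
E(d, w) = 5*w + w/d (E(d, w) = 5*w + (w + w)/(d + d) = 5*w + (2*w)/((2*d)) = 5*w + (2*w)*(1/(2*d)) = 5*w + w/d)
E(r(-5), 6)*(-337) = (5*6 + 6/(-5))*(-337) = (30 + 6*(-⅕))*(-337) = (30 - 6/5)*(-337) = (144/5)*(-337) = -48528/5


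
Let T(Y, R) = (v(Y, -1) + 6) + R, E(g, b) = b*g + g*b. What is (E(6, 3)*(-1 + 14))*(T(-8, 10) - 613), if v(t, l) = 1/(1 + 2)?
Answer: -279240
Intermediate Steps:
v(t, l) = ⅓ (v(t, l) = 1/3 = ⅓)
E(g, b) = 2*b*g (E(g, b) = b*g + b*g = 2*b*g)
T(Y, R) = 19/3 + R (T(Y, R) = (⅓ + 6) + R = 19/3 + R)
(E(6, 3)*(-1 + 14))*(T(-8, 10) - 613) = ((2*3*6)*(-1 + 14))*((19/3 + 10) - 613) = (36*13)*(49/3 - 613) = 468*(-1790/3) = -279240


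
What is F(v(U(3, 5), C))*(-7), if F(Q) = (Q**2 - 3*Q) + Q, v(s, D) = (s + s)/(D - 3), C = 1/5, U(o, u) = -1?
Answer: 45/7 ≈ 6.4286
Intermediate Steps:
C = 1/5 ≈ 0.20000
v(s, D) = 2*s/(-3 + D) (v(s, D) = (2*s)/(-3 + D) = 2*s/(-3 + D))
F(Q) = Q**2 - 2*Q
F(v(U(3, 5), C))*(-7) = ((2*(-1)/(-3 + 1/5))*(-2 + 2*(-1)/(-3 + 1/5)))*(-7) = ((2*(-1)/(-14/5))*(-2 + 2*(-1)/(-14/5)))*(-7) = ((2*(-1)*(-5/14))*(-2 + 2*(-1)*(-5/14)))*(-7) = (5*(-2 + 5/7)/7)*(-7) = ((5/7)*(-9/7))*(-7) = -45/49*(-7) = 45/7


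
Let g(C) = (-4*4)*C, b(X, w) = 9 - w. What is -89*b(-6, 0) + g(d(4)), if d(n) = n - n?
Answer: -801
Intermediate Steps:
d(n) = 0
g(C) = -16*C
-89*b(-6, 0) + g(d(4)) = -89*(9 - 1*0) - 16*0 = -89*(9 + 0) + 0 = -89*9 + 0 = -801 + 0 = -801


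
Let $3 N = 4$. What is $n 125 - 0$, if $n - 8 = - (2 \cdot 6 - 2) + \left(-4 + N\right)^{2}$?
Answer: $\frac{5750}{9} \approx 638.89$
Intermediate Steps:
$N = \frac{4}{3}$ ($N = \frac{1}{3} \cdot 4 = \frac{4}{3} \approx 1.3333$)
$n = \frac{46}{9}$ ($n = 8 - \left(-2 + 12 - \left(-4 + \frac{4}{3}\right)^{2}\right) = 8 + \left(- (12 - 2) + \left(- \frac{8}{3}\right)^{2}\right) = 8 + \left(\left(-1\right) 10 + \frac{64}{9}\right) = 8 + \left(-10 + \frac{64}{9}\right) = 8 - \frac{26}{9} = \frac{46}{9} \approx 5.1111$)
$n 125 - 0 = \frac{46}{9} \cdot 125 - 0 = \frac{5750}{9} + 0 = \frac{5750}{9}$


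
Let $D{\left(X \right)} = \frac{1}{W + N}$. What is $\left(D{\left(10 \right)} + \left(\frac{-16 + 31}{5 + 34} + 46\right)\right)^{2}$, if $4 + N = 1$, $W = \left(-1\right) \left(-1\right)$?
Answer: $\frac{1423249}{676} \approx 2105.4$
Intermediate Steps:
$W = 1$
$N = -3$ ($N = -4 + 1 = -3$)
$D{\left(X \right)} = - \frac{1}{2}$ ($D{\left(X \right)} = \frac{1}{1 - 3} = \frac{1}{-2} = - \frac{1}{2}$)
$\left(D{\left(10 \right)} + \left(\frac{-16 + 31}{5 + 34} + 46\right)\right)^{2} = \left(- \frac{1}{2} + \left(\frac{-16 + 31}{5 + 34} + 46\right)\right)^{2} = \left(- \frac{1}{2} + \left(\frac{15}{39} + 46\right)\right)^{2} = \left(- \frac{1}{2} + \left(15 \cdot \frac{1}{39} + 46\right)\right)^{2} = \left(- \frac{1}{2} + \left(\frac{5}{13} + 46\right)\right)^{2} = \left(- \frac{1}{2} + \frac{603}{13}\right)^{2} = \left(\frac{1193}{26}\right)^{2} = \frac{1423249}{676}$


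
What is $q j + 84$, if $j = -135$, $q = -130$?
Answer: $17634$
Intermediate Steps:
$q j + 84 = \left(-130\right) \left(-135\right) + 84 = 17550 + 84 = 17634$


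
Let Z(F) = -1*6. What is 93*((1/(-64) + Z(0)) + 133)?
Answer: 755811/64 ≈ 11810.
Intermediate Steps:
Z(F) = -6
93*((1/(-64) + Z(0)) + 133) = 93*((1/(-64) - 6) + 133) = 93*((-1/64 - 6) + 133) = 93*(-385/64 + 133) = 93*(8127/64) = 755811/64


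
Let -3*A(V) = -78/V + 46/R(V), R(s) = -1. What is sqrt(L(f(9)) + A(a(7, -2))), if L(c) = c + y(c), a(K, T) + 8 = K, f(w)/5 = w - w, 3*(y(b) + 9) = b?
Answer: I*sqrt(177)/3 ≈ 4.4347*I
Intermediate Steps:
y(b) = -9 + b/3
f(w) = 0 (f(w) = 5*(w - w) = 5*0 = 0)
a(K, T) = -8 + K
A(V) = 46/3 + 26/V (A(V) = -(-78/V + 46/(-1))/3 = -(-78/V + 46*(-1))/3 = -(-78/V - 46)/3 = -(-46 - 78/V)/3 = 46/3 + 26/V)
L(c) = -9 + 4*c/3 (L(c) = c + (-9 + c/3) = -9 + 4*c/3)
sqrt(L(f(9)) + A(a(7, -2))) = sqrt((-9 + (4/3)*0) + (46/3 + 26/(-8 + 7))) = sqrt((-9 + 0) + (46/3 + 26/(-1))) = sqrt(-9 + (46/3 + 26*(-1))) = sqrt(-9 + (46/3 - 26)) = sqrt(-9 - 32/3) = sqrt(-59/3) = I*sqrt(177)/3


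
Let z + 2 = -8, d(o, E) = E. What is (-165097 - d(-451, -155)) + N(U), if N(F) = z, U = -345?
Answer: -164952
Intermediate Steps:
z = -10 (z = -2 - 8 = -10)
N(F) = -10
(-165097 - d(-451, -155)) + N(U) = (-165097 - 1*(-155)) - 10 = (-165097 + 155) - 10 = -164942 - 10 = -164952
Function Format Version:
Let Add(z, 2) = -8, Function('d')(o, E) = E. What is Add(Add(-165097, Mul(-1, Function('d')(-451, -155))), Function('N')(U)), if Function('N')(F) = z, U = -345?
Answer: -164952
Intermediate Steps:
z = -10 (z = Add(-2, -8) = -10)
Function('N')(F) = -10
Add(Add(-165097, Mul(-1, Function('d')(-451, -155))), Function('N')(U)) = Add(Add(-165097, Mul(-1, -155)), -10) = Add(Add(-165097, 155), -10) = Add(-164942, -10) = -164952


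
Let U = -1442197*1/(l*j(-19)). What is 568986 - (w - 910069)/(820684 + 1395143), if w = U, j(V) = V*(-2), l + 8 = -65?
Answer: 3497391100993837/6146704098 ≈ 5.6899e+5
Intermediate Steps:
l = -73 (l = -8 - 65 = -73)
j(V) = -2*V
U = 1442197/2774 (U = -1442197/((-(-146)*(-19))) = -1442197/((-73*38)) = -1442197/(-2774) = -1442197*(-1/2774) = 1442197/2774 ≈ 519.90)
w = 1442197/2774 ≈ 519.90
568986 - (w - 910069)/(820684 + 1395143) = 568986 - (1442197/2774 - 910069)/(820684 + 1395143) = 568986 - (-2523089209)/(2774*2215827) = 568986 - 1*(-2523089209/6146704098) = 568986 + 2523089209/6146704098 = 3497391100993837/6146704098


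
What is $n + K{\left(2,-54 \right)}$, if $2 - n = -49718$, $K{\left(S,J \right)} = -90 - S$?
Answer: $49628$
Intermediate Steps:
$n = 49720$ ($n = 2 - -49718 = 2 + 49718 = 49720$)
$n + K{\left(2,-54 \right)} = 49720 - 92 = 49628$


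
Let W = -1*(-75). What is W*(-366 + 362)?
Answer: -300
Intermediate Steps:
W = 75
W*(-366 + 362) = 75*(-366 + 362) = 75*(-4) = -300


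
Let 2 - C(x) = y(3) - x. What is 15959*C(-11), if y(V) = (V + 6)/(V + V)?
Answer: -335139/2 ≈ -1.6757e+5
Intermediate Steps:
y(V) = (6 + V)/(2*V) (y(V) = (6 + V)/((2*V)) = (6 + V)*(1/(2*V)) = (6 + V)/(2*V))
C(x) = ½ + x (C(x) = 2 - ((½)*(6 + 3)/3 - x) = 2 - ((½)*(⅓)*9 - x) = 2 - (3/2 - x) = 2 + (-3/2 + x) = ½ + x)
15959*C(-11) = 15959*(½ - 11) = 15959*(-21/2) = -335139/2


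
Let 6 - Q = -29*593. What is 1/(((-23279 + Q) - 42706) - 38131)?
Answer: -1/86913 ≈ -1.1506e-5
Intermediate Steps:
Q = 17203 (Q = 6 - (-29)*593 = 6 - 1*(-17197) = 6 + 17197 = 17203)
1/(((-23279 + Q) - 42706) - 38131) = 1/(((-23279 + 17203) - 42706) - 38131) = 1/((-6076 - 42706) - 38131) = 1/(-48782 - 38131) = 1/(-86913) = -1/86913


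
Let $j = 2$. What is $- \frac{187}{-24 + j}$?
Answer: $\frac{17}{2} \approx 8.5$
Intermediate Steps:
$- \frac{187}{-24 + j} = - \frac{187}{-24 + 2} = - \frac{187}{-22} = \left(-187\right) \left(- \frac{1}{22}\right) = \frac{17}{2}$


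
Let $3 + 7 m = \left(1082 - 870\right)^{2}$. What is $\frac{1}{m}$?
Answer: $\frac{7}{44941} \approx 0.00015576$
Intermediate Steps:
$m = \frac{44941}{7}$ ($m = - \frac{3}{7} + \frac{\left(1082 - 870\right)^{2}}{7} = - \frac{3}{7} + \frac{212^{2}}{7} = - \frac{3}{7} + \frac{1}{7} \cdot 44944 = - \frac{3}{7} + \frac{44944}{7} = \frac{44941}{7} \approx 6420.1$)
$\frac{1}{m} = \frac{1}{\frac{44941}{7}} = \frac{7}{44941}$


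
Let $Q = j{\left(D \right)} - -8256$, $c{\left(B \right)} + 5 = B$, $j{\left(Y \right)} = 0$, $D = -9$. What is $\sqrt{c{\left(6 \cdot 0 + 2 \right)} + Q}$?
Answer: $3 \sqrt{917} \approx 90.846$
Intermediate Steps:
$c{\left(B \right)} = -5 + B$
$Q = 8256$ ($Q = 0 - -8256 = 0 + 8256 = 8256$)
$\sqrt{c{\left(6 \cdot 0 + 2 \right)} + Q} = \sqrt{\left(-5 + \left(6 \cdot 0 + 2\right)\right) + 8256} = \sqrt{\left(-5 + \left(0 + 2\right)\right) + 8256} = \sqrt{\left(-5 + 2\right) + 8256} = \sqrt{-3 + 8256} = \sqrt{8253} = 3 \sqrt{917}$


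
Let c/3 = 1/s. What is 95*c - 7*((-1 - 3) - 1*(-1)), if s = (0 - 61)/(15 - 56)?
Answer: 12966/61 ≈ 212.56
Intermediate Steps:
s = 61/41 (s = -61/(-41) = -61*(-1/41) = 61/41 ≈ 1.4878)
c = 123/61 (c = 3/(61/41) = 3*(41/61) = 123/61 ≈ 2.0164)
95*c - 7*((-1 - 3) - 1*(-1)) = 95*(123/61) - 7*((-1 - 3) - 1*(-1)) = 11685/61 - 7*(-4 + 1) = 11685/61 - 7*(-3) = 11685/61 + 21 = 12966/61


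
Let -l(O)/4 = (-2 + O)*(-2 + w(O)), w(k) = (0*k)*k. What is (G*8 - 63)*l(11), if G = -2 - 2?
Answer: -6840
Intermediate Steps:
G = -4
w(k) = 0 (w(k) = 0*k = 0)
l(O) = -16 + 8*O (l(O) = -4*(-2 + O)*(-2 + 0) = -4*(-2 + O)*(-2) = -4*(4 - 2*O) = -16 + 8*O)
(G*8 - 63)*l(11) = (-4*8 - 63)*(-16 + 8*11) = (-32 - 63)*(-16 + 88) = -95*72 = -6840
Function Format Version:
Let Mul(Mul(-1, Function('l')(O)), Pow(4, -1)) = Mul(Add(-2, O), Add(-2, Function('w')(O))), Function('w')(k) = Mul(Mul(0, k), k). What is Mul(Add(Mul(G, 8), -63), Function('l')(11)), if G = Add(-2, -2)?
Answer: -6840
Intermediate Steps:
G = -4
Function('w')(k) = 0 (Function('w')(k) = Mul(0, k) = 0)
Function('l')(O) = Add(-16, Mul(8, O)) (Function('l')(O) = Mul(-4, Mul(Add(-2, O), Add(-2, 0))) = Mul(-4, Mul(Add(-2, O), -2)) = Mul(-4, Add(4, Mul(-2, O))) = Add(-16, Mul(8, O)))
Mul(Add(Mul(G, 8), -63), Function('l')(11)) = Mul(Add(Mul(-4, 8), -63), Add(-16, Mul(8, 11))) = Mul(Add(-32, -63), Add(-16, 88)) = Mul(-95, 72) = -6840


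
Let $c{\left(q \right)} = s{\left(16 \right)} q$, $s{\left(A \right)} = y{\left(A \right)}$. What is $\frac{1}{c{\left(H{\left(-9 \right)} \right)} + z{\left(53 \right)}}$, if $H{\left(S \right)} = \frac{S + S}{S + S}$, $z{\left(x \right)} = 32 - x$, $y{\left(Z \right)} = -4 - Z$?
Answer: $- \frac{1}{41} \approx -0.02439$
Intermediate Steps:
$s{\left(A \right)} = -4 - A$
$H{\left(S \right)} = 1$ ($H{\left(S \right)} = \frac{2 S}{2 S} = 2 S \frac{1}{2 S} = 1$)
$c{\left(q \right)} = - 20 q$ ($c{\left(q \right)} = \left(-4 - 16\right) q = - 20 q$)
$\frac{1}{c{\left(H{\left(-9 \right)} \right)} + z{\left(53 \right)}} = \frac{1}{\left(-20\right) 1 + \left(32 - 53\right)} = \frac{1}{-20 + \left(32 - 53\right)} = \frac{1}{-20 - 21} = \frac{1}{-41} = - \frac{1}{41}$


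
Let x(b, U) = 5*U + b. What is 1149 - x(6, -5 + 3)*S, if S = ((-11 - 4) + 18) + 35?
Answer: 1301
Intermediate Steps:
x(b, U) = b + 5*U
S = 38 (S = (-15 + 18) + 35 = 3 + 35 = 38)
1149 - x(6, -5 + 3)*S = 1149 - (6 + 5*(-5 + 3))*38 = 1149 - (6 + 5*(-2))*38 = 1149 - (6 - 10)*38 = 1149 - (-4)*38 = 1149 - 1*(-152) = 1149 + 152 = 1301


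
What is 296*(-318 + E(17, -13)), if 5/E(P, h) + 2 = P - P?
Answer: -94868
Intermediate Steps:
E(P, h) = -5/2 (E(P, h) = 5/(-2 + (P - P)) = 5/(-2 + 0) = 5/(-2) = 5*(-½) = -5/2)
296*(-318 + E(17, -13)) = 296*(-318 - 5/2) = 296*(-641/2) = -94868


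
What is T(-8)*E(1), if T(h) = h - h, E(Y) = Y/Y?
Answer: 0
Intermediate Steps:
E(Y) = 1
T(h) = 0
T(-8)*E(1) = 0*1 = 0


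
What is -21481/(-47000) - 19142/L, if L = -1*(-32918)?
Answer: -96281221/773573000 ≈ -0.12446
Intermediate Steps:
L = 32918
-21481/(-47000) - 19142/L = -21481/(-47000) - 19142/32918 = -21481*(-1/47000) - 19142*1/32918 = 21481/47000 - 9571/16459 = -96281221/773573000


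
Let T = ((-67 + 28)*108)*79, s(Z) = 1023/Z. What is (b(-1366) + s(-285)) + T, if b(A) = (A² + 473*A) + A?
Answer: 84143439/95 ≈ 8.8572e+5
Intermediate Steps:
b(A) = A² + 474*A
T = -332748 (T = -39*108*79 = -4212*79 = -332748)
(b(-1366) + s(-285)) + T = (-1366*(474 - 1366) + 1023/(-285)) - 332748 = (-1366*(-892) + 1023*(-1/285)) - 332748 = (1218472 - 341/95) - 332748 = 115754499/95 - 332748 = 84143439/95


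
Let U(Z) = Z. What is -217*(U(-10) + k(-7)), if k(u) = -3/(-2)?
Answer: 3689/2 ≈ 1844.5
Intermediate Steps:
k(u) = 3/2 (k(u) = -3*(-½) = 3/2)
-217*(U(-10) + k(-7)) = -217*(-10 + 3/2) = -217*(-17/2) = 3689/2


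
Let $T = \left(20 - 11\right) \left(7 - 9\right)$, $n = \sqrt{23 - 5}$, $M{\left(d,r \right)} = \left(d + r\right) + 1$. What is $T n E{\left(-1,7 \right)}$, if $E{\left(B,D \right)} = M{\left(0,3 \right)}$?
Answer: $- 216 \sqrt{2} \approx -305.47$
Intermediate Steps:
$M{\left(d,r \right)} = 1 + d + r$
$E{\left(B,D \right)} = 4$ ($E{\left(B,D \right)} = 1 + 0 + 3 = 4$)
$n = 3 \sqrt{2}$ ($n = \sqrt{18} = 3 \sqrt{2} \approx 4.2426$)
$T = -18$ ($T = 9 \left(-2\right) = -18$)
$T n E{\left(-1,7 \right)} = - 18 \cdot 3 \sqrt{2} \cdot 4 = - 54 \sqrt{2} \cdot 4 = - 216 \sqrt{2}$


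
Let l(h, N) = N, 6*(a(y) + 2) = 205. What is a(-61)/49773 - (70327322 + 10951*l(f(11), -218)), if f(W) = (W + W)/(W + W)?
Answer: -20289466914359/298638 ≈ -6.7940e+7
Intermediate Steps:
f(W) = 1 (f(W) = (2*W)/((2*W)) = (2*W)*(1/(2*W)) = 1)
a(y) = 193/6 (a(y) = -2 + (⅙)*205 = -2 + 205/6 = 193/6)
a(-61)/49773 - (70327322 + 10951*l(f(11), -218)) = (193/6)/49773 - 10951/(1/(6422 - 218)) = (193/6)*(1/49773) - 10951/(1/6204) = 193/298638 - 10951/1/6204 = 193/298638 - 10951*6204 = 193/298638 - 67940004 = -20289466914359/298638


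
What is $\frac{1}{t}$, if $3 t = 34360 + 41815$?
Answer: $\frac{3}{76175} \approx 3.9383 \cdot 10^{-5}$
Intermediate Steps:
$t = \frac{76175}{3}$ ($t = \frac{34360 + 41815}{3} = \frac{1}{3} \cdot 76175 = \frac{76175}{3} \approx 25392.0$)
$\frac{1}{t} = \frac{1}{\frac{76175}{3}} = \frac{3}{76175}$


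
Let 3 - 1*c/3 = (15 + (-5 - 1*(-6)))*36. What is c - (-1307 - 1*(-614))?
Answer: -1026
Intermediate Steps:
c = -1719 (c = 9 - 3*(15 + (-5 - 1*(-6)))*36 = 9 - 3*(15 + (-5 + 6))*36 = 9 - 3*(15 + 1)*36 = 9 - 48*36 = 9 - 3*576 = 9 - 1728 = -1719)
c - (-1307 - 1*(-614)) = -1719 - (-1307 - 1*(-614)) = -1719 - (-1307 + 614) = -1719 - 1*(-693) = -1719 + 693 = -1026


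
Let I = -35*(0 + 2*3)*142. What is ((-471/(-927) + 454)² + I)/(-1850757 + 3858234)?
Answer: 16876992829/191675911437 ≈ 0.088050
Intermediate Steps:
I = -29820 (I = -35*(0 + 6)*142 = -35*6*142 = -210*142 = -29820)
((-471/(-927) + 454)² + I)/(-1850757 + 3858234) = ((-471/(-927) + 454)² - 29820)/(-1850757 + 3858234) = ((-471*(-1/927) + 454)² - 29820)/2007477 = ((157/309 + 454)² - 29820)*(1/2007477) = ((140443/309)² - 29820)*(1/2007477) = (19724236249/95481 - 29820)*(1/2007477) = (16876992829/95481)*(1/2007477) = 16876992829/191675911437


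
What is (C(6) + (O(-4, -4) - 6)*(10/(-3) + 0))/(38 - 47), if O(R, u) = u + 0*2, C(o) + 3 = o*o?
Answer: -199/27 ≈ -7.3704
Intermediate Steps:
C(o) = -3 + o² (C(o) = -3 + o*o = -3 + o²)
O(R, u) = u (O(R, u) = u + 0 = u)
(C(6) + (O(-4, -4) - 6)*(10/(-3) + 0))/(38 - 47) = ((-3 + 6²) + (-4 - 6)*(10/(-3) + 0))/(38 - 47) = ((-3 + 36) - 10*(10*(-⅓) + 0))/(-9) = (33 - 10*(-10/3 + 0))*(-⅑) = (33 - 10*(-10/3))*(-⅑) = (33 + 100/3)*(-⅑) = (199/3)*(-⅑) = -199/27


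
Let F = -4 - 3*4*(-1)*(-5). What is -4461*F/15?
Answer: 95168/5 ≈ 19034.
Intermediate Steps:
F = -64 (F = -4 - (-12)*(-5) = -4 - 3*20 = -4 - 60 = -64)
-4461*F/15 = -4461*(-64/15) = -4461*(-64*1/15) = -4461*(-64)/15 = -1*(-95168/5) = 95168/5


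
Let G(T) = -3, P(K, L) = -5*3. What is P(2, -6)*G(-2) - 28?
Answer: 17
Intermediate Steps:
P(K, L) = -15
P(2, -6)*G(-2) - 28 = -15*(-3) - 28 = 45 - 28 = 17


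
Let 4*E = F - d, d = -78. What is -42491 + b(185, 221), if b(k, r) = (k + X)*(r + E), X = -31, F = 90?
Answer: -1989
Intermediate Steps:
E = 42 (E = (90 - 1*(-78))/4 = (90 + 78)/4 = (1/4)*168 = 42)
b(k, r) = (-31 + k)*(42 + r) (b(k, r) = (k - 31)*(r + 42) = (-31 + k)*(42 + r))
-42491 + b(185, 221) = -42491 + (-1302 - 31*221 + 42*185 + 185*221) = -42491 + (-1302 - 6851 + 7770 + 40885) = -42491 + 40502 = -1989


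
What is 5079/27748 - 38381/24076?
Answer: -58919624/41753803 ≈ -1.4111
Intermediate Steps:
5079/27748 - 38381/24076 = -58919624/41753803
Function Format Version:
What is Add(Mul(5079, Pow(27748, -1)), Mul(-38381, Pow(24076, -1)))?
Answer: Rational(-58919624, 41753803) ≈ -1.4111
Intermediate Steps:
Add(Mul(5079, Pow(27748, -1)), Mul(-38381, Pow(24076, -1))) = Add(Mul(5079, Rational(1, 27748)), Mul(-38381, Rational(1, 24076))) = Add(Rational(5079, 27748), Rational(-38381, 24076)) = Rational(-58919624, 41753803)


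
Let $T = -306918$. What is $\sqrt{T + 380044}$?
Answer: $\sqrt{73126} \approx 270.42$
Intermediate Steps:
$\sqrt{T + 380044} = \sqrt{-306918 + 380044} = \sqrt{73126}$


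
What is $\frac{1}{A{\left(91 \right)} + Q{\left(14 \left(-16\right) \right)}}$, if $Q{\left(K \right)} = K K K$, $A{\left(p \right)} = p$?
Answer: $- \frac{1}{11239333} \approx -8.8973 \cdot 10^{-8}$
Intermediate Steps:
$Q{\left(K \right)} = K^{3}$ ($Q{\left(K \right)} = K^{2} K = K^{3}$)
$\frac{1}{A{\left(91 \right)} + Q{\left(14 \left(-16\right) \right)}} = \frac{1}{91 + \left(14 \left(-16\right)\right)^{3}} = \frac{1}{91 + \left(-224\right)^{3}} = \frac{1}{91 - 11239424} = \frac{1}{-11239333} = - \frac{1}{11239333}$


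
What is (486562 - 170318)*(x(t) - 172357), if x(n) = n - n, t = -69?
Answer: -54506867108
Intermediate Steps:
x(n) = 0
(486562 - 170318)*(x(t) - 172357) = (486562 - 170318)*(0 - 172357) = 316244*(-172357) = -54506867108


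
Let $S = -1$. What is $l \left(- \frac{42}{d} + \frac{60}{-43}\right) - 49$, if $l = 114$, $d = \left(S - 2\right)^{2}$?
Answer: $- \frac{31823}{43} \approx -740.07$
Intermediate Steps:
$d = 9$ ($d = \left(-1 - 2\right)^{2} = \left(-3\right)^{2} = 9$)
$l \left(- \frac{42}{d} + \frac{60}{-43}\right) - 49 = 114 \left(- \frac{42}{9} + \frac{60}{-43}\right) - 49 = 114 \left(\left(-42\right) \frac{1}{9} + 60 \left(- \frac{1}{43}\right)\right) - 49 = 114 \left(- \frac{14}{3} - \frac{60}{43}\right) - 49 = 114 \left(- \frac{782}{129}\right) - 49 = - \frac{29716}{43} - 49 = - \frac{31823}{43}$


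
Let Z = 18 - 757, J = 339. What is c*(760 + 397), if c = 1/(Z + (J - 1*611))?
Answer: -1157/1011 ≈ -1.1444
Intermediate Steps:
Z = -739
c = -1/1011 (c = 1/(-739 + (339 - 1*611)) = 1/(-739 + (339 - 611)) = 1/(-739 - 272) = 1/(-1011) = -1/1011 ≈ -0.00098912)
c*(760 + 397) = -(760 + 397)/1011 = -1/1011*1157 = -1157/1011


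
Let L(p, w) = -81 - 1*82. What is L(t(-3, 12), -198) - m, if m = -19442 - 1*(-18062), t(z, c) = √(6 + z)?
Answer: 1217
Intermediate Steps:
m = -1380 (m = -19442 + 18062 = -1380)
L(p, w) = -163 (L(p, w) = -81 - 82 = -163)
L(t(-3, 12), -198) - m = -163 - 1*(-1380) = -163 + 1380 = 1217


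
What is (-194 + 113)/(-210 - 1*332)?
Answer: 81/542 ≈ 0.14945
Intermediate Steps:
(-194 + 113)/(-210 - 1*332) = -81/(-210 - 332) = -81/(-542) = -81*(-1/542) = 81/542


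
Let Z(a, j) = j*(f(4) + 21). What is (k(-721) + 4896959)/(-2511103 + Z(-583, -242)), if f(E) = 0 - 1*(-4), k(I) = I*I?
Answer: -1805600/839051 ≈ -2.1520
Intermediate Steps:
k(I) = I**2
f(E) = 4 (f(E) = 0 + 4 = 4)
Z(a, j) = 25*j (Z(a, j) = j*(4 + 21) = j*25 = 25*j)
(k(-721) + 4896959)/(-2511103 + Z(-583, -242)) = ((-721)**2 + 4896959)/(-2511103 + 25*(-242)) = (519841 + 4896959)/(-2511103 - 6050) = 5416800/(-2517153) = 5416800*(-1/2517153) = -1805600/839051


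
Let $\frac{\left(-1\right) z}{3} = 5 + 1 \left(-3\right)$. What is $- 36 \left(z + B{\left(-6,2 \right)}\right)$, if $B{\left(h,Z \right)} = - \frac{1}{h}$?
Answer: $210$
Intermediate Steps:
$z = -6$ ($z = - 3 \left(5 + 1 \left(-3\right)\right) = - 3 \left(5 - 3\right) = \left(-3\right) 2 = -6$)
$- 36 \left(z + B{\left(-6,2 \right)}\right) = - 36 \left(-6 - \frac{1}{-6}\right) = - 36 \left(-6 - - \frac{1}{6}\right) = - 36 \left(-6 + \frac{1}{6}\right) = \left(-36\right) \left(- \frac{35}{6}\right) = 210$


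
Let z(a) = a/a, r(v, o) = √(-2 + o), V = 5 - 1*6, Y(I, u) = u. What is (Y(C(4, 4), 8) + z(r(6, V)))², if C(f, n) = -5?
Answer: 81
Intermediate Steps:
V = -1 (V = 5 - 6 = -1)
z(a) = 1
(Y(C(4, 4), 8) + z(r(6, V)))² = (8 + 1)² = 9² = 81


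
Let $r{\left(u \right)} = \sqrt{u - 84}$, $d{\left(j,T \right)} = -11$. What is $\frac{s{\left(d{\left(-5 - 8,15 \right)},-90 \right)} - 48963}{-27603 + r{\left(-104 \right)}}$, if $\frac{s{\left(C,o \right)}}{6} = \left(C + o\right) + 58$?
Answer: $\frac{1358647263}{761925797} + \frac{98442 i \sqrt{47}}{761925797} \approx 1.7832 + 0.00088576 i$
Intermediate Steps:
$r{\left(u \right)} = \sqrt{-84 + u}$
$s{\left(C,o \right)} = 348 + 6 C + 6 o$ ($s{\left(C,o \right)} = 6 \left(\left(C + o\right) + 58\right) = 6 \left(58 + C + o\right) = 348 + 6 C + 6 o$)
$\frac{s{\left(d{\left(-5 - 8,15 \right)},-90 \right)} - 48963}{-27603 + r{\left(-104 \right)}} = \frac{\left(348 + 6 \left(-11\right) + 6 \left(-90\right)\right) - 48963}{-27603 + \sqrt{-84 - 104}} = \frac{\left(348 - 66 - 540\right) - 48963}{-27603 + \sqrt{-188}} = \frac{-258 - 48963}{-27603 + 2 i \sqrt{47}} = - \frac{49221}{-27603 + 2 i \sqrt{47}}$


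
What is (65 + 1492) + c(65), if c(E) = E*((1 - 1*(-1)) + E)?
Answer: 5912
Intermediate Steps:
c(E) = E*(2 + E) (c(E) = E*((1 + 1) + E) = E*(2 + E))
(65 + 1492) + c(65) = (65 + 1492) + 65*(2 + 65) = 1557 + 65*67 = 1557 + 4355 = 5912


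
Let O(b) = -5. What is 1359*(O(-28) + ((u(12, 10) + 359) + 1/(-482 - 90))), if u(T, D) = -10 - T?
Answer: 258078177/572 ≈ 4.5119e+5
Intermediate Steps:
1359*(O(-28) + ((u(12, 10) + 359) + 1/(-482 - 90))) = 1359*(-5 + (((-10 - 1*12) + 359) + 1/(-482 - 90))) = 1359*(-5 + (((-10 - 12) + 359) + 1/(-572))) = 1359*(-5 + ((-22 + 359) - 1/572)) = 1359*(-5 + (337 - 1/572)) = 1359*(-5 + 192763/572) = 1359*(189903/572) = 258078177/572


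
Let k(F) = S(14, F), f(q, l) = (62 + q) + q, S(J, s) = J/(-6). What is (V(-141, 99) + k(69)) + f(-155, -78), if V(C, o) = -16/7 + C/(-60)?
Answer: -105113/420 ≈ -250.27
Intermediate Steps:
S(J, s) = -J/6 (S(J, s) = J*(-1/6) = -J/6)
f(q, l) = 62 + 2*q
k(F) = -7/3 (k(F) = -1/6*14 = -7/3)
V(C, o) = -16/7 - C/60 (V(C, o) = -16*1/7 + C*(-1/60) = -16/7 - C/60)
(V(-141, 99) + k(69)) + f(-155, -78) = ((-16/7 - 1/60*(-141)) - 7/3) + (62 + 2*(-155)) = ((-16/7 + 47/20) - 7/3) + (62 - 310) = (9/140 - 7/3) - 248 = -953/420 - 248 = -105113/420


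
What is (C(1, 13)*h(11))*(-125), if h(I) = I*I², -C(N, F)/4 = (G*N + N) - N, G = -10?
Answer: -6655000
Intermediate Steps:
C(N, F) = 40*N (C(N, F) = -4*((-10*N + N) - N) = -4*(-9*N - N) = -(-40)*N = 40*N)
h(I) = I³
(C(1, 13)*h(11))*(-125) = ((40*1)*11³)*(-125) = (40*1331)*(-125) = 53240*(-125) = -6655000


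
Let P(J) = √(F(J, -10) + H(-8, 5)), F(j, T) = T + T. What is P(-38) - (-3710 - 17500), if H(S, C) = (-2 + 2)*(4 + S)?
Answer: 21210 + 2*I*√5 ≈ 21210.0 + 4.4721*I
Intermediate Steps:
F(j, T) = 2*T
H(S, C) = 0 (H(S, C) = 0*(4 + S) = 0)
P(J) = 2*I*√5 (P(J) = √(2*(-10) + 0) = √(-20 + 0) = √(-20) = 2*I*√5)
P(-38) - (-3710 - 17500) = 2*I*√5 - (-3710 - 17500) = 2*I*√5 - 1*(-21210) = 2*I*√5 + 21210 = 21210 + 2*I*√5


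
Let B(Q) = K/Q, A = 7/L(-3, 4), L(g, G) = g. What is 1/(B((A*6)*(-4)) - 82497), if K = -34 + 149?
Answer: -56/4619717 ≈ -1.2122e-5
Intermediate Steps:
A = -7/3 (A = 7/(-3) = 7*(-⅓) = -7/3 ≈ -2.3333)
K = 115
B(Q) = 115/Q
1/(B((A*6)*(-4)) - 82497) = 1/(115/((-7/3*6*(-4))) - 82497) = 1/(115/((-14*(-4))) - 82497) = 1/(115/56 - 82497) = 1/(-4619717/56) = -56/4619717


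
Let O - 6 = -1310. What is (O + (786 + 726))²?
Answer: 43264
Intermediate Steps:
O = -1304 (O = 6 - 1310 = -1304)
(O + (786 + 726))² = (-1304 + (786 + 726))² = (-1304 + 1512)² = 208² = 43264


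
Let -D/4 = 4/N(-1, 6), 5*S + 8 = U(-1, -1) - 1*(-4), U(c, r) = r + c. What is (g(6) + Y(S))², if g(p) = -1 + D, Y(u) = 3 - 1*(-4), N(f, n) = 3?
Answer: 4/9 ≈ 0.44444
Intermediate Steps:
U(c, r) = c + r
S = -6/5 (S = -8/5 + ((-1 - 1) - 1*(-4))/5 = -8/5 + (-2 + 4)/5 = -8/5 + (⅕)*2 = -8/5 + ⅖ = -6/5 ≈ -1.2000)
D = -16/3 ≈ -5.3333
Y(u) = 7 (Y(u) = 3 + 4 = 7)
g(p) = -19/3 (g(p) = -1 - 16/3 = -19/3)
(g(6) + Y(S))² = (-19/3 + 7)² = (⅔)² = 4/9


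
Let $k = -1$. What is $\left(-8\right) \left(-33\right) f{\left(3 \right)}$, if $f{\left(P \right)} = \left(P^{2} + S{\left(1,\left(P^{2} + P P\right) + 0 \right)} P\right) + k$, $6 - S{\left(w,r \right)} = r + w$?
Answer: $-8184$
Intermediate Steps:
$S{\left(w,r \right)} = 6 - r - w$ ($S{\left(w,r \right)} = 6 - \left(r + w\right) = 6 - r - w$)
$f{\left(P \right)} = -1 + P^{2} + P \left(5 - 2 P^{2}\right)$ ($f{\left(P \right)} = \left(P^{2} + \left(6 - \left(\left(P^{2} + P P\right) + 0\right) - 1\right) P\right) - 1 = \left(P^{2} + \left(6 - \left(\left(P^{2} + P^{2}\right) + 0\right) - 1\right) P\right) - 1 = \left(P^{2} + \left(6 - \left(2 P^{2} + 0\right) - 1\right) P\right) - 1 = \left(P^{2} + \left(6 - 2 P^{2} - 1\right) P\right) - 1 = \left(P^{2} + \left(5 - 2 P^{2}\right) P\right) - 1 = \left(P^{2} + P \left(5 - 2 P^{2}\right)\right) - 1 = -1 + P^{2} + P \left(5 - 2 P^{2}\right)$)
$\left(-8\right) \left(-33\right) f{\left(3 \right)} = \left(-8\right) \left(-33\right) \left(-1 + 3^{2} - 3 \left(-5 + 2 \cdot 3^{2}\right)\right) = 264 \left(-1 + 9 - 3 \left(-5 + 2 \cdot 9\right)\right) = 264 \left(-1 + 9 - 3 \left(-5 + 18\right)\right) = 264 \left(-1 + 9 - 3 \cdot 13\right) = 264 \left(-1 + 9 - 39\right) = 264 \left(-31\right) = -8184$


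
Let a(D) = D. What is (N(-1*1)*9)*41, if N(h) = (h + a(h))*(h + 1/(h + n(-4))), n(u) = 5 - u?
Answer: 2583/4 ≈ 645.75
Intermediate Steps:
N(h) = 2*h*(h + 1/(9 + h)) (N(h) = (h + h)*(h + 1/(h + (5 - 1*(-4)))) = (2*h)*(h + 1/(h + (5 + 4))) = (2*h)*(h + 1/(h + 9)) = (2*h)*(h + 1/(9 + h)) = 2*h*(h + 1/(9 + h)))
(N(-1*1)*9)*41 = ((2*(-1*1)*(1 + (-1*1)**2 + 9*(-1*1))/(9 - 1*1))*9)*41 = ((2*(-1)*(1 + (-1)**2 + 9*(-1))/(9 - 1))*9)*41 = ((2*(-1)*(1 + 1 - 9)/8)*9)*41 = ((2*(-1)*(1/8)*(-7))*9)*41 = ((7/4)*9)*41 = (63/4)*41 = 2583/4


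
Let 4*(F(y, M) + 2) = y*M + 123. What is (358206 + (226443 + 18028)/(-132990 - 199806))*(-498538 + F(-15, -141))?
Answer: -39575931075026435/221864 ≈ -1.7838e+11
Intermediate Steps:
F(y, M) = 115/4 + M*y/4 (F(y, M) = -2 + (y*M + 123)/4 = -2 + (M*y + 123)/4 = -2 + (123 + M*y)/4 = -2 + (123/4 + M*y/4) = 115/4 + M*y/4)
(358206 + (226443 + 18028)/(-132990 - 199806))*(-498538 + F(-15, -141)) = (358206 + (226443 + 18028)/(-132990 - 199806))*(-498538 + (115/4 + (¼)*(-141)*(-15))) = (358206 + 244471/(-332796))*(-498538 + (115/4 + 2115/4)) = (358206 + 244471*(-1/332796))*(-498538 + 1115/2) = (358206 - 244471/332796)*(-995961/2) = (119209279505/332796)*(-995961/2) = -39575931075026435/221864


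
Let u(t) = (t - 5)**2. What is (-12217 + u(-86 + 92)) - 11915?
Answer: -24131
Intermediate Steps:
u(t) = (-5 + t)**2
(-12217 + u(-86 + 92)) - 11915 = (-12217 + (-5 + (-86 + 92))**2) - 11915 = (-12217 + (-5 + 6)**2) - 11915 = (-12217 + 1**2) - 11915 = (-12217 + 1) - 11915 = -12216 - 11915 = -24131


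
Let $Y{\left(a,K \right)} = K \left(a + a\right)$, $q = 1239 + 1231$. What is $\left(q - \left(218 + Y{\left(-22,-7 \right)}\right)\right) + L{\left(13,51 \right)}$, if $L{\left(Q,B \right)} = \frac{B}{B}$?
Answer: $1945$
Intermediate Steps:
$L{\left(Q,B \right)} = 1$
$q = 2470$
$Y{\left(a,K \right)} = 2 K a$ ($Y{\left(a,K \right)} = K 2 a = 2 K a$)
$\left(q - \left(218 + Y{\left(-22,-7 \right)}\right)\right) + L{\left(13,51 \right)} = \left(2470 - \left(218 + 2 \left(-7\right) \left(-22\right)\right)\right) + 1 = \left(2470 - 526\right) + 1 = 1944 + 1 = 1945$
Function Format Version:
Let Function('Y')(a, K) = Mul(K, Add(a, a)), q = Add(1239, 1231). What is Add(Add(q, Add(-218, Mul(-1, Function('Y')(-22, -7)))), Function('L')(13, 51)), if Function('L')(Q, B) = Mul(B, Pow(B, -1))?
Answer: 1945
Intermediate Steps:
Function('L')(Q, B) = 1
q = 2470
Function('Y')(a, K) = Mul(2, K, a) (Function('Y')(a, K) = Mul(K, Mul(2, a)) = Mul(2, K, a))
Add(Add(q, Add(-218, Mul(-1, Function('Y')(-22, -7)))), Function('L')(13, 51)) = Add(Add(2470, Add(-218, Mul(-1, Mul(2, -7, -22)))), 1) = Add(Add(2470, Add(-218, Mul(-1, 308))), 1) = Add(Add(2470, Add(-218, -308)), 1) = Add(Add(2470, -526), 1) = Add(1944, 1) = 1945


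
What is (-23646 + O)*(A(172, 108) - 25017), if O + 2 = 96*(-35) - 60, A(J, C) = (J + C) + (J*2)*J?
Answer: -931978308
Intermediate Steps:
A(J, C) = C + J + 2*J**2 (A(J, C) = (C + J) + (2*J)*J = (C + J) + 2*J**2 = C + J + 2*J**2)
O = -3422 (O = -2 + (96*(-35) - 60) = -2 + (-3360 - 60) = -2 - 3420 = -3422)
(-23646 + O)*(A(172, 108) - 25017) = (-23646 - 3422)*((108 + 172 + 2*172**2) - 25017) = -27068*((108 + 172 + 2*29584) - 25017) = -27068*((108 + 172 + 59168) - 25017) = -27068*(59448 - 25017) = -27068*34431 = -931978308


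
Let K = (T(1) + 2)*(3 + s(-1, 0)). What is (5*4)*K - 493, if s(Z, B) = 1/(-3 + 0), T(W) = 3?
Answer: -679/3 ≈ -226.33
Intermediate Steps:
s(Z, B) = -1/3 (s(Z, B) = 1/(-3) = -1/3)
K = 40/3 (K = (3 + 2)*(3 - 1/3) = 5*(8/3) = 40/3 ≈ 13.333)
(5*4)*K - 493 = (5*4)*(40/3) - 493 = 20*(40/3) - 493 = 800/3 - 493 = -679/3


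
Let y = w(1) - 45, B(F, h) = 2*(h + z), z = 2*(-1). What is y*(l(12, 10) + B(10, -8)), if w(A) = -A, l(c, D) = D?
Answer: 460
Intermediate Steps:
z = -2
B(F, h) = -4 + 2*h (B(F, h) = 2*(h - 2) = 2*(-2 + h) = -4 + 2*h)
y = -46 (y = -1*1 - 45 = -1 - 45 = -46)
y*(l(12, 10) + B(10, -8)) = -46*(10 + (-4 + 2*(-8))) = -46*(10 + (-4 - 16)) = -46*(10 - 20) = -46*(-10) = 460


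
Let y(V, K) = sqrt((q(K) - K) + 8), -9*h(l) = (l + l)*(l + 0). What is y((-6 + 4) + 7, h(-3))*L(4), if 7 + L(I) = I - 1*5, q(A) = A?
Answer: -16*sqrt(2) ≈ -22.627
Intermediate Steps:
h(l) = -2*l**2/9 (h(l) = -(l + l)*(l + 0)/9 = -2*l*l/9 = -2*l**2/9)
L(I) = -12 + I (L(I) = -7 + (I - 1*5) = -7 + (I - 5) = -7 + (-5 + I) = -12 + I)
y(V, K) = 2*sqrt(2) (y(V, K) = sqrt((K - K) + 8) = sqrt(0 + 8) = sqrt(8) = 2*sqrt(2))
y((-6 + 4) + 7, h(-3))*L(4) = (2*sqrt(2))*(-12 + 4) = (2*sqrt(2))*(-8) = -16*sqrt(2)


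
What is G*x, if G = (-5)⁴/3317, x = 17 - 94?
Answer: -48125/3317 ≈ -14.509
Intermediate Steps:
x = -77
G = 625/3317 (G = 625*(1/3317) = 625/3317 ≈ 0.18842)
G*x = (625/3317)*(-77) = -48125/3317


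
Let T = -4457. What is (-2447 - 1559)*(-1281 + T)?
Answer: 22986428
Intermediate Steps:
(-2447 - 1559)*(-1281 + T) = (-2447 - 1559)*(-1281 - 4457) = -4006*(-5738) = 22986428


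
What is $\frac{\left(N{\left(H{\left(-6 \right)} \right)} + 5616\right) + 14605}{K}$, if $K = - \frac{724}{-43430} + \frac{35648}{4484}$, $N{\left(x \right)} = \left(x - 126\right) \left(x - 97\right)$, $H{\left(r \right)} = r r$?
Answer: $\frac{625870403165}{193929882} \approx 3227.3$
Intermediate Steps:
$H{\left(r \right)} = r^{2}$
$N{\left(x \right)} = \left(-126 + x\right) \left(-97 + x\right)$
$K = \frac{193929882}{24342515}$ ($K = \left(-724\right) \left(- \frac{1}{43430}\right) + 35648 \cdot \frac{1}{4484} = \frac{362}{21715} + \frac{8912}{1121} = \frac{193929882}{24342515} \approx 7.9667$)
$\frac{\left(N{\left(H{\left(-6 \right)} \right)} + 5616\right) + 14605}{K} = \frac{\left(\left(12222 + \left(\left(-6\right)^{2}\right)^{2} - 223 \left(-6\right)^{2}\right) + 5616\right) + 14605}{\frac{193929882}{24342515}} = \left(\left(\left(12222 + 36^{2} - 8028\right) + 5616\right) + 14605\right) \frac{24342515}{193929882} = \left(\left(\left(12222 + 1296 - 8028\right) + 5616\right) + 14605\right) \frac{24342515}{193929882} = \left(\left(5490 + 5616\right) + 14605\right) \frac{24342515}{193929882} = \left(11106 + 14605\right) \frac{24342515}{193929882} = 25711 \cdot \frac{24342515}{193929882} = \frac{625870403165}{193929882}$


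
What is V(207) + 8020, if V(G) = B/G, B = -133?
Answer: 1660007/207 ≈ 8019.4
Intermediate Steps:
V(G) = -133/G
V(207) + 8020 = -133/207 + 8020 = 1660007/207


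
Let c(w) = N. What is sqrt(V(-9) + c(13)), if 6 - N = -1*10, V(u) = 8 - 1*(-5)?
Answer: sqrt(29) ≈ 5.3852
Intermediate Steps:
V(u) = 13 (V(u) = 8 + 5 = 13)
N = 16 (N = 6 - (-1)*10 = 6 - 1*(-10) = 6 + 10 = 16)
c(w) = 16
sqrt(V(-9) + c(13)) = sqrt(13 + 16) = sqrt(29)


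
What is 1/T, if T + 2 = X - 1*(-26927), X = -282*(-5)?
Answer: 1/28335 ≈ 3.5292e-5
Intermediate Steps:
X = 1410
T = 28335 (T = -2 + (1410 - 1*(-26927)) = -2 + (1410 + 26927) = -2 + 28337 = 28335)
1/T = 1/28335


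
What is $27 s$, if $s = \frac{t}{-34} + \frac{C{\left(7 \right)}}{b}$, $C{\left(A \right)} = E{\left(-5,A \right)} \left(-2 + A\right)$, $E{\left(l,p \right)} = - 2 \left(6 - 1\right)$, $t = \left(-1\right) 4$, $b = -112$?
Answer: $\frac{14499}{952} \approx 15.23$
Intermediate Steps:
$t = -4$
$E{\left(l,p \right)} = -10$ ($E{\left(l,p \right)} = \left(-2\right) 5 = -10$)
$C{\left(A \right)} = 20 - 10 A$ ($C{\left(A \right)} = - 10 \left(-2 + A\right) = 20 - 10 A$)
$s = \frac{537}{952}$ ($s = - \frac{4}{-34} + \frac{20 - 70}{-112} = \left(-4\right) \left(- \frac{1}{34}\right) + \left(20 - 70\right) \left(- \frac{1}{112}\right) = \frac{2}{17} - - \frac{25}{56} = \frac{2}{17} + \frac{25}{56} = \frac{537}{952} \approx 0.56408$)
$27 s = 27 \cdot \frac{537}{952} = \frac{14499}{952}$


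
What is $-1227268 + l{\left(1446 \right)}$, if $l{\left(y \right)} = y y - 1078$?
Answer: $862570$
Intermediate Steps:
$l{\left(y \right)} = -1078 + y^{2}$ ($l{\left(y \right)} = y^{2} - 1078 = -1078 + y^{2}$)
$-1227268 + l{\left(1446 \right)} = -1227268 - \left(1078 - 1446^{2}\right) = -1227268 + \left(-1078 + 2090916\right) = -1227268 + 2089838 = 862570$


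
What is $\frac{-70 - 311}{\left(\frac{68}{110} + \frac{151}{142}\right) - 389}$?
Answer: $\frac{991870}{1008319} \approx 0.98369$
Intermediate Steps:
$\frac{-70 - 311}{\left(\frac{68}{110} + \frac{151}{142}\right) - 389} = - \frac{381}{\left(68 \cdot \frac{1}{110} + 151 \cdot \frac{1}{142}\right) - 389} = - \frac{381}{\left(\frac{34}{55} + \frac{151}{142}\right) - 389} = - \frac{381}{\frac{13133}{7810} - 389} = - \frac{381}{- \frac{3024957}{7810}} = \left(-381\right) \left(- \frac{7810}{3024957}\right) = \frac{991870}{1008319}$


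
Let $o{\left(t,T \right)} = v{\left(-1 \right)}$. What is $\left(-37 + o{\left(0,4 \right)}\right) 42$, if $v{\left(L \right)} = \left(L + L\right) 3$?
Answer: $-1806$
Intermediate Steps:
$v{\left(L \right)} = 6 L$ ($v{\left(L \right)} = 2 L 3 = 6 L$)
$o{\left(t,T \right)} = -6$ ($o{\left(t,T \right)} = 6 \left(-1\right) = -6$)
$\left(-37 + o{\left(0,4 \right)}\right) 42 = \left(-37 - 6\right) 42 = \left(-43\right) 42 = -1806$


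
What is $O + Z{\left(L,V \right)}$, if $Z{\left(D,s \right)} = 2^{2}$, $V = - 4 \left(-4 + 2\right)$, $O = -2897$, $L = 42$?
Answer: $-2893$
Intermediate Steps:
$V = 8$ ($V = \left(-4\right) \left(-2\right) = 8$)
$Z{\left(D,s \right)} = 4$
$O + Z{\left(L,V \right)} = -2897 + 4 = -2893$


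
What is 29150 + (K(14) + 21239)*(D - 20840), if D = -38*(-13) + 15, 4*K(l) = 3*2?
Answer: -863622911/2 ≈ -4.3181e+8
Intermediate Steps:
K(l) = 3/2 (K(l) = (3*2)/4 = (¼)*6 = 3/2)
D = 509 (D = 494 + 15 = 509)
29150 + (K(14) + 21239)*(D - 20840) = 29150 + (3/2 + 21239)*(509 - 20840) = 29150 + (42481/2)*(-20331) = 29150 - 863681211/2 = -863622911/2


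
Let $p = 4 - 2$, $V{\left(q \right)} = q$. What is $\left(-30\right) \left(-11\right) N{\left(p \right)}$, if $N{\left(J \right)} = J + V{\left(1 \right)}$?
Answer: $990$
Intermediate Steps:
$p = 2$
$N{\left(J \right)} = 1 + J$ ($N{\left(J \right)} = J + 1 = 1 + J$)
$\left(-30\right) \left(-11\right) N{\left(p \right)} = \left(-30\right) \left(-11\right) \left(1 + 2\right) = 330 \cdot 3 = 990$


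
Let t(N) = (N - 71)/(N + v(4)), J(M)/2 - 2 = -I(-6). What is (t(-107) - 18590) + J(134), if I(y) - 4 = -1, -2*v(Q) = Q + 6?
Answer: -1041063/56 ≈ -18590.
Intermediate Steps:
v(Q) = -3 - Q/2 (v(Q) = -(Q + 6)/2 = -(6 + Q)/2 = -3 - Q/2)
I(y) = 3 (I(y) = 4 - 1 = 3)
J(M) = -2 (J(M) = 4 + 2*(-1*3) = 4 + 2*(-3) = 4 - 6 = -2)
t(N) = (-71 + N)/(-5 + N) (t(N) = (N - 71)/(N + (-3 - 1/2*4)) = (-71 + N)/(N + (-3 - 2)) = (-71 + N)/(N - 5) = (-71 + N)/(-5 + N))
(t(-107) - 18590) + J(134) = ((-71 - 107)/(-5 - 107) - 18590) - 2 = (-178/(-112) - 18590) - 2 = (-1/112*(-178) - 18590) - 2 = (89/56 - 18590) - 2 = -1040951/56 - 2 = -1041063/56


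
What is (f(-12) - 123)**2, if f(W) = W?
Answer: 18225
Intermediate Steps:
(f(-12) - 123)**2 = (-12 - 123)**2 = (-135)**2 = 18225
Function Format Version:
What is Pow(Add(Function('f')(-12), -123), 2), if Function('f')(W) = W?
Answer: 18225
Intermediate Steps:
Pow(Add(Function('f')(-12), -123), 2) = Pow(Add(-12, -123), 2) = Pow(-135, 2) = 18225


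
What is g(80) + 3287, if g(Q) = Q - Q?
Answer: 3287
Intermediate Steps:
g(Q) = 0
g(80) + 3287 = 0 + 3287 = 3287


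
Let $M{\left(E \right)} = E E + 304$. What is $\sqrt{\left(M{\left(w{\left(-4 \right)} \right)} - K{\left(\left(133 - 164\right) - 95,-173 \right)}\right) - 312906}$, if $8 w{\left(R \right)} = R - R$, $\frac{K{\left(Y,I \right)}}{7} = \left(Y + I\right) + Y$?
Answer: $3 i \sqrt{34403} \approx 556.44 i$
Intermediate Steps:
$K{\left(Y,I \right)} = 7 I + 14 Y$ ($K{\left(Y,I \right)} = 7 \left(\left(Y + I\right) + Y\right) = 7 \left(\left(I + Y\right) + Y\right) = 7 \left(I + 2 Y\right) = 7 I + 14 Y$)
$w{\left(R \right)} = 0$ ($w{\left(R \right)} = \frac{R - R}{8} = \frac{1}{8} \cdot 0 = 0$)
$M{\left(E \right)} = 304 + E^{2}$ ($M{\left(E \right)} = E^{2} + 304 = 304 + E^{2}$)
$\sqrt{\left(M{\left(w{\left(-4 \right)} \right)} - K{\left(\left(133 - 164\right) - 95,-173 \right)}\right) - 312906} = \sqrt{\left(\left(304 + 0^{2}\right) - \left(7 \left(-173\right) + 14 \left(\left(133 - 164\right) - 95\right)\right)\right) - 312906} = \sqrt{\left(\left(304 + 0\right) - \left(-1211 + 14 \left(-31 - 95\right)\right)\right) - 312906} = \sqrt{\left(304 - \left(-1211 + 14 \left(-126\right)\right)\right) - 312906} = \sqrt{\left(304 - \left(-1211 - 1764\right)\right) - 312906} = \sqrt{\left(304 - -2975\right) - 312906} = \sqrt{\left(304 + 2975\right) - 312906} = \sqrt{3279 - 312906} = \sqrt{-309627} = 3 i \sqrt{34403}$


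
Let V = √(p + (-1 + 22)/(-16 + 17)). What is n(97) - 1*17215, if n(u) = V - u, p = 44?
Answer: -17312 + √65 ≈ -17304.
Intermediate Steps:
V = √65 (V = √(44 + (-1 + 22)/(-16 + 17)) = √(44 + 21/1) = √(44 + 21*1) = √(44 + 21) = √65 ≈ 8.0623)
n(u) = √65 - u
n(97) - 1*17215 = (√65 - 1*97) - 1*17215 = (√65 - 97) - 17215 = (-97 + √65) - 17215 = -17312 + √65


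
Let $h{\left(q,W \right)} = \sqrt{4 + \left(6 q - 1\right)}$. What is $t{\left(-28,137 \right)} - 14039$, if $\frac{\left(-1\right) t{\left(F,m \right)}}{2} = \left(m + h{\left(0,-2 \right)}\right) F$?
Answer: $-6367 + 56 \sqrt{3} \approx -6270.0$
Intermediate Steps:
$h{\left(q,W \right)} = \sqrt{3 + 6 q}$ ($h{\left(q,W \right)} = \sqrt{4 + \left(-1 + 6 q\right)} = \sqrt{3 + 6 q}$)
$t{\left(F,m \right)} = - 2 F \left(m + \sqrt{3}\right)$ ($t{\left(F,m \right)} = - 2 \left(m + \sqrt{3 + 6 \cdot 0}\right) F = - 2 \left(m + \sqrt{3 + 0}\right) F = - 2 \left(m + \sqrt{3}\right) F = - 2 F \left(m + \sqrt{3}\right)$)
$t{\left(-28,137 \right)} - 14039 = \left(-2\right) \left(-28\right) \left(137 + \sqrt{3}\right) - 14039 = \left(7672 + 56 \sqrt{3}\right) - 14039 = -6367 + 56 \sqrt{3}$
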